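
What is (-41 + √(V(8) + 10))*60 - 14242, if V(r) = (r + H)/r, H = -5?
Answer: -16702 + 15*√166 ≈ -16509.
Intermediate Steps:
V(r) = (-5 + r)/r (V(r) = (r - 5)/r = (-5 + r)/r)
(-41 + √(V(8) + 10))*60 - 14242 = (-41 + √((-5 + 8)/8 + 10))*60 - 14242 = (-41 + √((⅛)*3 + 10))*60 - 14242 = (-41 + √(3/8 + 10))*60 - 14242 = (-41 + √(83/8))*60 - 14242 = (-41 + √166/4)*60 - 14242 = (-2460 + 15*√166) - 14242 = -16702 + 15*√166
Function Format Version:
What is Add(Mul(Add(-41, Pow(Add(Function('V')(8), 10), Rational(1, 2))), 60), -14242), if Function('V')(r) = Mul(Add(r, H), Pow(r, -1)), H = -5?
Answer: Add(-16702, Mul(15, Pow(166, Rational(1, 2)))) ≈ -16509.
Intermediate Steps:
Function('V')(r) = Mul(Pow(r, -1), Add(-5, r)) (Function('V')(r) = Mul(Add(r, -5), Pow(r, -1)) = Mul(Add(-5, r), Pow(r, -1)) = Mul(Pow(r, -1), Add(-5, r)))
Add(Mul(Add(-41, Pow(Add(Function('V')(8), 10), Rational(1, 2))), 60), -14242) = Add(Mul(Add(-41, Pow(Add(Mul(Pow(8, -1), Add(-5, 8)), 10), Rational(1, 2))), 60), -14242) = Add(Mul(Add(-41, Pow(Add(Mul(Rational(1, 8), 3), 10), Rational(1, 2))), 60), -14242) = Add(Mul(Add(-41, Pow(Add(Rational(3, 8), 10), Rational(1, 2))), 60), -14242) = Add(Mul(Add(-41, Pow(Rational(83, 8), Rational(1, 2))), 60), -14242) = Add(Mul(Add(-41, Mul(Rational(1, 4), Pow(166, Rational(1, 2)))), 60), -14242) = Add(Add(-2460, Mul(15, Pow(166, Rational(1, 2)))), -14242) = Add(-16702, Mul(15, Pow(166, Rational(1, 2))))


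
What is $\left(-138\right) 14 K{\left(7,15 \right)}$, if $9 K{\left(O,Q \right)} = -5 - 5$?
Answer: $\frac{6440}{3} \approx 2146.7$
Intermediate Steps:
$K{\left(O,Q \right)} = - \frac{10}{9}$ ($K{\left(O,Q \right)} = \frac{-5 - 5}{9} = \frac{1}{9} \left(-10\right) = - \frac{10}{9}$)
$\left(-138\right) 14 K{\left(7,15 \right)} = \left(-138\right) 14 \left(- \frac{10}{9}\right) = \left(-1932\right) \left(- \frac{10}{9}\right) = \frac{6440}{3}$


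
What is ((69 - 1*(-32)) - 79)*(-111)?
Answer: -2442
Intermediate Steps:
((69 - 1*(-32)) - 79)*(-111) = ((69 + 32) - 79)*(-111) = (101 - 79)*(-111) = 22*(-111) = -2442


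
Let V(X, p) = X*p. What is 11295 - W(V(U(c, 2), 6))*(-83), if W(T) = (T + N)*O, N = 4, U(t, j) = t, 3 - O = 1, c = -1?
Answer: 10963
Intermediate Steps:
O = 2 (O = 3 - 1*1 = 3 - 1 = 2)
W(T) = 8 + 2*T (W(T) = (T + 4)*2 = (4 + T)*2 = 8 + 2*T)
11295 - W(V(U(c, 2), 6))*(-83) = 11295 - (8 + 2*(-1*6))*(-83) = 11295 - (8 + 2*(-6))*(-83) = 11295 - (8 - 12)*(-83) = 11295 - (-4)*(-83) = 11295 - 1*332 = 11295 - 332 = 10963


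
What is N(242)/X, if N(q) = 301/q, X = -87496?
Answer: -301/21174032 ≈ -1.4216e-5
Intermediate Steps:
N(242)/X = (301/242)/(-87496) = (301*(1/242))*(-1/87496) = (301/242)*(-1/87496) = -301/21174032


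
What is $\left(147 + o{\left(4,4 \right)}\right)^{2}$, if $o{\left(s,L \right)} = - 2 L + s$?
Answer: $20449$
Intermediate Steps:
$o{\left(s,L \right)} = s - 2 L$
$\left(147 + o{\left(4,4 \right)}\right)^{2} = \left(147 + \left(4 - 8\right)\right)^{2} = \left(147 - 4\right)^{2} = 143^{2} = 20449$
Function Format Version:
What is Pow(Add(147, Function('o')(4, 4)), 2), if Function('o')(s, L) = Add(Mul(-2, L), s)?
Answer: 20449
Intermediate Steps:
Function('o')(s, L) = Add(s, Mul(-2, L))
Pow(Add(147, Function('o')(4, 4)), 2) = Pow(Add(147, Add(4, Mul(-2, 4))), 2) = Pow(Add(147, Add(4, -8)), 2) = Pow(Add(147, -4), 2) = Pow(143, 2) = 20449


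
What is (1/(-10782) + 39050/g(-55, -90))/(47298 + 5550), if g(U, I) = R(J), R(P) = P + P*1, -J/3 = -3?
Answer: 7796983/189935712 ≈ 0.041051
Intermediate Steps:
J = 9 (J = -3*(-3) = 9)
R(P) = 2*P (R(P) = P + P = 2*P)
g(U, I) = 18 (g(U, I) = 2*9 = 18)
(1/(-10782) + 39050/g(-55, -90))/(47298 + 5550) = (1/(-10782) + 39050/18)/(47298 + 5550) = (-1/10782 + 39050*(1/18))/52848 = (-1/10782 + 19525/9)*(1/52848) = (7796983/3594)*(1/52848) = 7796983/189935712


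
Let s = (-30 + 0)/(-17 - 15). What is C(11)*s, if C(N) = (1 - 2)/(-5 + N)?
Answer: -5/32 ≈ -0.15625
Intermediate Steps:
C(N) = -1/(-5 + N)
s = 15/16 (s = -30/(-32) = -30*(-1/32) = 15/16 ≈ 0.93750)
C(11)*s = -1/(-5 + 11)*(15/16) = -1/6*(15/16) = -1*1/6*(15/16) = -1/6*15/16 = -5/32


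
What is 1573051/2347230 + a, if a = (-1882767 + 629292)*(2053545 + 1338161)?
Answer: -9979057464381897449/2347230 ≈ -4.2514e+12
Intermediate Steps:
a = -4251418678350 (a = -1253475*3391706 = -4251418678350)
1573051/2347230 + a = 1573051/2347230 - 4251418678350 = -9979057464381897449/2347230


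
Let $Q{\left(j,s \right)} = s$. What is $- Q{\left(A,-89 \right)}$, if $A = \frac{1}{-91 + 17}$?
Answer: $89$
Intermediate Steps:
$A = - \frac{1}{74}$ ($A = \frac{1}{-74} = - \frac{1}{74} \approx -0.013514$)
$- Q{\left(A,-89 \right)} = \left(-1\right) \left(-89\right) = 89$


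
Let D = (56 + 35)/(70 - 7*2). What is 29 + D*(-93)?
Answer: -977/8 ≈ -122.13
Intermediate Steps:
D = 13/8 (D = 91/(70 - 14) = 91/56 = 91*(1/56) = 13/8 ≈ 1.6250)
29 + D*(-93) = 29 + (13/8)*(-93) = 29 - 1209/8 = -977/8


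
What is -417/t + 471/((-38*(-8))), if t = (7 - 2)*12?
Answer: -8209/1520 ≈ -5.4007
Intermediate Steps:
t = 60 (t = 5*12 = 60)
-417/t + 471/((-38*(-8))) = -417/60 + 471/((-38*(-8))) = -417*1/60 + 471/304 = -139/20 + 471*(1/304) = -139/20 + 471/304 = -8209/1520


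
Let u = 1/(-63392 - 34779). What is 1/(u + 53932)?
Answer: 98171/5294558371 ≈ 1.8542e-5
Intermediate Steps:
u = -1/98171 (u = 1/(-98171) = -1/98171 ≈ -1.0186e-5)
1/(u + 53932) = 1/(-1/98171 + 53932) = 1/(5294558371/98171) = 98171/5294558371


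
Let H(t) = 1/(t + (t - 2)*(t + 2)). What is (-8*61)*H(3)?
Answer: -61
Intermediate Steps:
H(t) = 1/(t + (-2 + t)*(2 + t))
(-8*61)*H(3) = (-8*61)/(-4 + 3 + 3²) = -488/(-4 + 3 + 9) = -488/8 = -488*⅛ = -61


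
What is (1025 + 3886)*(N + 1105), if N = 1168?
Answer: 11162703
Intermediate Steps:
(1025 + 3886)*(N + 1105) = (1025 + 3886)*(1168 + 1105) = 4911*2273 = 11162703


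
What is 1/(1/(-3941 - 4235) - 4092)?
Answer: -8176/33456193 ≈ -0.00024438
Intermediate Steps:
1/(1/(-3941 - 4235) - 4092) = 1/(1/(-8176) - 4092) = 1/(-1/8176 - 4092) = 1/(-33456193/8176) = -8176/33456193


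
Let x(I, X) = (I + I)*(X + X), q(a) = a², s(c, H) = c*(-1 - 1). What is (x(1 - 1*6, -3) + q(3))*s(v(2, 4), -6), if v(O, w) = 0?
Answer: 0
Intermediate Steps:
s(c, H) = -2*c (s(c, H) = c*(-2) = -2*c)
x(I, X) = 4*I*X (x(I, X) = (2*I)*(2*X) = 4*I*X)
(x(1 - 1*6, -3) + q(3))*s(v(2, 4), -6) = (4*(1 - 1*6)*(-3) + 3²)*(-2*0) = (4*(1 - 6)*(-3) + 9)*0 = (4*(-5)*(-3) + 9)*0 = (60 + 9)*0 = 69*0 = 0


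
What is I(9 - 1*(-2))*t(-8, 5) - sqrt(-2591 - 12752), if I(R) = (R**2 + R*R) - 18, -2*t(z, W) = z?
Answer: 896 - I*sqrt(15343) ≈ 896.0 - 123.87*I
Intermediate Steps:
t(z, W) = -z/2
I(R) = -18 + 2*R**2 (I(R) = (R**2 + R**2) - 18 = 2*R**2 - 18 = -18 + 2*R**2)
I(9 - 1*(-2))*t(-8, 5) - sqrt(-2591 - 12752) = (-18 + 2*(9 - 1*(-2))**2)*(-1/2*(-8)) - sqrt(-2591 - 12752) = (-18 + 2*(9 + 2)**2)*4 - sqrt(-15343) = (-18 + 2*11**2)*4 - I*sqrt(15343) = (-18 + 2*121)*4 - I*sqrt(15343) = (-18 + 242)*4 - I*sqrt(15343) = 224*4 - I*sqrt(15343) = 896 - I*sqrt(15343)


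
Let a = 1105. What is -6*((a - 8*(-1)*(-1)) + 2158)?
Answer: -19530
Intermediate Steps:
-6*((a - 8*(-1)*(-1)) + 2158) = -6*((1105 - 8*(-1)*(-1)) + 2158) = -6*((1105 + 8*(-1)) + 2158) = -6*((1105 - 8) + 2158) = -6*(1097 + 2158) = -6*3255 = -19530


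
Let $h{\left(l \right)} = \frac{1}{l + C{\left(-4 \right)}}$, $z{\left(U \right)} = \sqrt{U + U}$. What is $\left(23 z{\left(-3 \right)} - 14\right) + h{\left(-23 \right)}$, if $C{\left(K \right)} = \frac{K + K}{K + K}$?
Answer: $- \frac{309}{22} + 23 i \sqrt{6} \approx -14.045 + 56.338 i$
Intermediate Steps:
$z{\left(U \right)} = \sqrt{2} \sqrt{U}$ ($z{\left(U \right)} = \sqrt{2 U} = \sqrt{2} \sqrt{U}$)
$C{\left(K \right)} = 1$ ($C{\left(K \right)} = \frac{2 K}{2 K} = 2 K \frac{1}{2 K} = 1$)
$h{\left(l \right)} = \frac{1}{1 + l}$ ($h{\left(l \right)} = \frac{1}{l + 1} = \frac{1}{1 + l}$)
$\left(23 z{\left(-3 \right)} - 14\right) + h{\left(-23 \right)} = \left(23 \sqrt{2} \sqrt{-3} - 14\right) + \frac{1}{1 - 23} = \left(23 \sqrt{2} i \sqrt{3} - 14\right) + \frac{1}{-22} = \left(23 i \sqrt{6} - 14\right) - \frac{1}{22} = \left(-14 + 23 i \sqrt{6}\right) - \frac{1}{22} = - \frac{309}{22} + 23 i \sqrt{6}$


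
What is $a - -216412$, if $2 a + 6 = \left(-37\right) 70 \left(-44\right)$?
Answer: $273389$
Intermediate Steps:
$a = 56977$ ($a = -3 + \frac{\left(-37\right) 70 \left(-44\right)}{2} = -3 + \frac{\left(-2590\right) \left(-44\right)}{2} = -3 + \frac{1}{2} \cdot 113960 = -3 + 56980 = 56977$)
$a - -216412 = 56977 - -216412 = 56977 + 216412 = 273389$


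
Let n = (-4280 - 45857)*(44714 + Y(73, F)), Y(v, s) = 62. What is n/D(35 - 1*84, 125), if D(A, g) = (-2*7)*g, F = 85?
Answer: 1122467156/875 ≈ 1.2828e+6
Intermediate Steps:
D(A, g) = -14*g
n = -2244934312 (n = (-4280 - 45857)*(44714 + 62) = -50137*44776 = -2244934312)
n/D(35 - 1*84, 125) = -2244934312/((-14*125)) = -2244934312/(-1750) = -2244934312*(-1/1750) = 1122467156/875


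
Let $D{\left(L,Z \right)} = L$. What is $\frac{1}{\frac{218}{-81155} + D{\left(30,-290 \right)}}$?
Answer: $\frac{81155}{2434432} \approx 0.033336$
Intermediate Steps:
$\frac{1}{\frac{218}{-81155} + D{\left(30,-290 \right)}} = \frac{1}{\frac{218}{-81155} + 30} = \frac{1}{218 \left(- \frac{1}{81155}\right) + 30} = \frac{1}{- \frac{218}{81155} + 30} = \frac{1}{\frac{2434432}{81155}} = \frac{81155}{2434432}$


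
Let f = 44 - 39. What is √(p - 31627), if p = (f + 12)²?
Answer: 3*I*√3482 ≈ 177.03*I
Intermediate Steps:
f = 5
p = 289 (p = (5 + 12)² = 17² = 289)
√(p - 31627) = √(289 - 31627) = √(-31338) = 3*I*√3482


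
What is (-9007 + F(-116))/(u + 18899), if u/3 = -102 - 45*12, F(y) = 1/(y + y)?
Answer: -2089625/3937736 ≈ -0.53067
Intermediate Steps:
F(y) = 1/(2*y)
u = -1926 (u = 3*(-102 - 45*12) = 3*(-102 - 15*36) = 3*(-102 - 540) = 3*(-642) = -1926)
(-9007 + F(-116))/(u + 18899) = (-9007 + (½)/(-116))/(-1926 + 18899) = (-9007 + (½)*(-1/116))/16973 = (-9007 - 1/232)*(1/16973) = -2089625/232*1/16973 = -2089625/3937736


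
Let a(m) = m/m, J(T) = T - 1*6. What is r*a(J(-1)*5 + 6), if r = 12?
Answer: 12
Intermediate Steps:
J(T) = -6 + T (J(T) = T - 6 = -6 + T)
a(m) = 1
r*a(J(-1)*5 + 6) = 12*1 = 12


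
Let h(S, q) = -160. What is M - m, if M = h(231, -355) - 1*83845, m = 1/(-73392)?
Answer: -6165294959/73392 ≈ -84005.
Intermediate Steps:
m = -1/73392 ≈ -1.3625e-5
M = -84005 (M = -160 - 1*83845 = -160 - 83845 = -84005)
M - m = -84005 - 1*(-1/73392) = -84005 + 1/73392 = -6165294959/73392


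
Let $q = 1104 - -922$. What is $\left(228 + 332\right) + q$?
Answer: $2586$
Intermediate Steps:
$q = 2026$ ($q = 1104 + 922 = 2026$)
$\left(228 + 332\right) + q = \left(228 + 332\right) + 2026 = 560 + 2026 = 2586$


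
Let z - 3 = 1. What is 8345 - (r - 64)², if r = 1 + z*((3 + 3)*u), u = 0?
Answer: 4376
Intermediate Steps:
z = 4 (z = 3 + 1 = 4)
r = 1 (r = 1 + 4*((3 + 3)*0) = 1 + 4*(6*0) = 1 + 4*0 = 1 + 0 = 1)
8345 - (r - 64)² = 8345 - (1 - 64)² = 8345 - 1*(-63)² = 8345 - 1*3969 = 8345 - 3969 = 4376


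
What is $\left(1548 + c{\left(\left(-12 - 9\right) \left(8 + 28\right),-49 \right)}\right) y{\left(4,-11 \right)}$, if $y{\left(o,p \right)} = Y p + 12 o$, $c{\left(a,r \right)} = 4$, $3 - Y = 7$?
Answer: $142784$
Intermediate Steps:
$Y = -4$ ($Y = 3 - 7 = -4$)
$y{\left(o,p \right)} = - 4 p + 12 o$
$\left(1548 + c{\left(\left(-12 - 9\right) \left(8 + 28\right),-49 \right)}\right) y{\left(4,-11 \right)} = \left(1548 + 4\right) \left(\left(-4\right) \left(-11\right) + 12 \cdot 4\right) = 1552 \left(44 + 48\right) = 1552 \cdot 92 = 142784$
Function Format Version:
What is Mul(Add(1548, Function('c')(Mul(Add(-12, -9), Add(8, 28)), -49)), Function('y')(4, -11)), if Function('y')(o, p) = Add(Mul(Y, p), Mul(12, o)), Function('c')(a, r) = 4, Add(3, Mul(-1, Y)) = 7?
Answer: 142784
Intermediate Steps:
Y = -4 (Y = Add(3, Mul(-1, 7)) = Add(3, -7) = -4)
Function('y')(o, p) = Add(Mul(-4, p), Mul(12, o))
Mul(Add(1548, Function('c')(Mul(Add(-12, -9), Add(8, 28)), -49)), Function('y')(4, -11)) = Mul(Add(1548, 4), Add(Mul(-4, -11), Mul(12, 4))) = Mul(1552, Add(44, 48)) = Mul(1552, 92) = 142784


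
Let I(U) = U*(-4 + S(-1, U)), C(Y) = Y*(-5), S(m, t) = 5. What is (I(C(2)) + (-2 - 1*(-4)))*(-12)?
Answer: 96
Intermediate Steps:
C(Y) = -5*Y
I(U) = U (I(U) = U*(-4 + 5) = U*1 = U)
(I(C(2)) + (-2 - 1*(-4)))*(-12) = (-5*2 + (-2 - 1*(-4)))*(-12) = (-10 + (-2 + 4))*(-12) = (-10 + 2)*(-12) = -8*(-12) = 96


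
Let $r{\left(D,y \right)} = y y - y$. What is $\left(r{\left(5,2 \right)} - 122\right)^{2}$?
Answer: $14400$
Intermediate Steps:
$r{\left(D,y \right)} = y^{2} - y$
$\left(r{\left(5,2 \right)} - 122\right)^{2} = \left(2 \left(-1 + 2\right) - 122\right)^{2} = \left(2 \cdot 1 - 122\right)^{2} = \left(2 - 122\right)^{2} = \left(-120\right)^{2} = 14400$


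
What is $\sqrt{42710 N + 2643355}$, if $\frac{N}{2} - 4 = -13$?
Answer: $5 \sqrt{74983} \approx 1369.2$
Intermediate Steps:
$N = -18$ ($N = 8 + 2 \left(-13\right) = 8 - 26 = -18$)
$\sqrt{42710 N + 2643355} = \sqrt{42710 \left(-18\right) + 2643355} = \sqrt{-768780 + 2643355} = \sqrt{1874575} = 5 \sqrt{74983}$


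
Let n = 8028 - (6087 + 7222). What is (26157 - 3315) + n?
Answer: 17561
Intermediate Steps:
n = -5281 (n = 8028 - 1*13309 = 8028 - 13309 = -5281)
(26157 - 3315) + n = (26157 - 3315) - 5281 = 22842 - 5281 = 17561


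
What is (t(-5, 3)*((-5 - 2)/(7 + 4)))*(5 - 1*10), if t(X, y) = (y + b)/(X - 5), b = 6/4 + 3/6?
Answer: -35/22 ≈ -1.5909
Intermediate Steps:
b = 2 (b = 6*(¼) + 3*(⅙) = 3/2 + ½ = 2)
t(X, y) = (2 + y)/(-5 + X) (t(X, y) = (y + 2)/(X - 5) = (2 + y)/(-5 + X))
(t(-5, 3)*((-5 - 2)/(7 + 4)))*(5 - 1*10) = (((2 + 3)/(-5 - 5))*((-5 - 2)/(7 + 4)))*(5 - 1*10) = ((5/(-10))*(-7/11))*(5 - 10) = ((-⅒*5)*(-7*1/11))*(-5) = -½*(-7/11)*(-5) = (7/22)*(-5) = -35/22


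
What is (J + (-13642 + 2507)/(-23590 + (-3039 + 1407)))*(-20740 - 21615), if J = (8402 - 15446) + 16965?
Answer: -10598855775935/25222 ≈ -4.2022e+8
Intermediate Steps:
J = 9921 (J = -7044 + 16965 = 9921)
(J + (-13642 + 2507)/(-23590 + (-3039 + 1407)))*(-20740 - 21615) = (9921 + (-13642 + 2507)/(-23590 + (-3039 + 1407)))*(-20740 - 21615) = (9921 - 11135/(-23590 - 1632))*(-42355) = (9921 - 11135/(-25222))*(-42355) = (9921 - 11135*(-1/25222))*(-42355) = (9921 + 11135/25222)*(-42355) = (250238597/25222)*(-42355) = -10598855775935/25222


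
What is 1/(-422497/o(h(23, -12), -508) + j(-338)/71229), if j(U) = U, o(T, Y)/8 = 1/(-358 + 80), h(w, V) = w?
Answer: 284916/4183071393655 ≈ 6.8112e-8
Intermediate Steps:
o(T, Y) = -4/139 (o(T, Y) = 8/(-358 + 80) = 8/(-278) = 8*(-1/278) = -4/139)
1/(-422497/o(h(23, -12), -508) + j(-338)/71229) = 1/(-422497/(-4/139) - 338/71229) = 1/(-422497*(-139/4) - 338*1/71229) = 1/(58727083/4 - 338/71229) = 1/(4183071393655/284916) = 284916/4183071393655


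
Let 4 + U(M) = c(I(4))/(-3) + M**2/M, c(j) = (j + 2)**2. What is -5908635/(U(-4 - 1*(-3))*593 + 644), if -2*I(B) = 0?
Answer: 3545181/1867 ≈ 1898.9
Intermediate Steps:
I(B) = 0 (I(B) = -1/2*0 = 0)
c(j) = (2 + j)**2
U(M) = -16/3 + M (U(M) = -4 + ((2 + 0)**2/(-3) + M**2/M) = -4 + (2**2*(-1/3) + M) = -4 + (4*(-1/3) + M) = -4 + (-4/3 + M) = -16/3 + M)
-5908635/(U(-4 - 1*(-3))*593 + 644) = -5908635/((-16/3 + (-4 - 1*(-3)))*593 + 644) = -5908635/((-16/3 + (-4 + 3))*593 + 644) = -5908635/((-16/3 - 1)*593 + 644) = -5908635/(-19/3*593 + 644) = -5908635/(-11267/3 + 644) = -5908635/(-9335/3) = -5908635*(-3/9335) = 3545181/1867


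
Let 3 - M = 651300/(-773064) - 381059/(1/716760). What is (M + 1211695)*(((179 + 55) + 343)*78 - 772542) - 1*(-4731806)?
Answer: -2133562414057761757594/10737 ≈ -1.9871e+17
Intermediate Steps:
M = 17595442278218021/64422 (M = 3 - (651300/(-773064) - 381059/(1/716760)) = 3 - (651300*(-1/773064) - 381059/1/716760) = 3 - (-54275/64422 - 381059*716760) = 3 - (-54275/64422 - 273127848840) = 3 - 1*(-17595442278024755/64422) = 3 + 17595442278024755/64422 = 17595442278218021/64422 ≈ 2.7313e+11)
(M + 1211695)*(((179 + 55) + 343)*78 - 772542) - 1*(-4731806) = (17595442278218021/64422 + 1211695)*(((179 + 55) + 343)*78 - 772542) - 1*(-4731806) = 17595520338033311*((234 + 343)*78 - 772542)/64422 + 4731806 = 17595520338033311*(577*78 - 772542)/64422 + 4731806 = 17595520338033311*(45006 - 772542)/64422 + 4731806 = (17595520338033311/64422)*(-727536) + 4731806 = -2133562414108567158616/10737 + 4731806 = -2133562414057761757594/10737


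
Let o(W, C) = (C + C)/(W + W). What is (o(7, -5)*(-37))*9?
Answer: 1665/7 ≈ 237.86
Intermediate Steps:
o(W, C) = C/W (o(W, C) = (2*C)/((2*W)) = (2*C)*(1/(2*W)) = C/W)
(o(7, -5)*(-37))*9 = (-5/7*(-37))*9 = (-5*⅐*(-37))*9 = -5/7*(-37)*9 = (185/7)*9 = 1665/7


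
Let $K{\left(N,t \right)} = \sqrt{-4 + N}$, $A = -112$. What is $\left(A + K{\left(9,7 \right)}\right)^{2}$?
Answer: $\left(112 - \sqrt{5}\right)^{2} \approx 12048.0$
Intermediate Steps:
$\left(A + K{\left(9,7 \right)}\right)^{2} = \left(-112 + \sqrt{-4 + 9}\right)^{2} = \left(-112 + \sqrt{5}\right)^{2}$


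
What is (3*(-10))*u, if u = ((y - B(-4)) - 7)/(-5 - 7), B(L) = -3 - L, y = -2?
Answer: -25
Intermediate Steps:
u = ⅚ (u = ((-2 - (-3 - 1*(-4))) - 7)/(-5 - 7) = ((-2 - (-3 + 4)) - 7)/(-12) = ((-2 - 1*1) - 7)*(-1/12) = ((-2 - 1) - 7)*(-1/12) = (-3 - 7)*(-1/12) = -10*(-1/12) = ⅚ ≈ 0.83333)
(3*(-10))*u = (3*(-10))*(⅚) = -30*⅚ = -25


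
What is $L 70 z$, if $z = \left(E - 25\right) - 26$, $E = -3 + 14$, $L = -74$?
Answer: $207200$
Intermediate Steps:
$E = 11$
$z = -40$ ($z = \left(11 - 25\right) - 26 = -14 - 26 = -40$)
$L 70 z = \left(-74\right) 70 \left(-40\right) = \left(-5180\right) \left(-40\right) = 207200$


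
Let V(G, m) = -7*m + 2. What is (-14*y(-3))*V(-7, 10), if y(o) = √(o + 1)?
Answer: 952*I*√2 ≈ 1346.3*I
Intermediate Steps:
y(o) = √(1 + o)
V(G, m) = 2 - 7*m
(-14*y(-3))*V(-7, 10) = (-14*√(1 - 3))*(2 - 7*10) = (-14*I*√2)*(2 - 70) = -14*I*√2*(-68) = 952*I*√2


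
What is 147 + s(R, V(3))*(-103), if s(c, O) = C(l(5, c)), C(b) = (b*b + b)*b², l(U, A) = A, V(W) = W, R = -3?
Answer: -5415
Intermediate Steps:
C(b) = b²*(b + b²) (C(b) = (b² + b)*b² = (b + b²)*b² = b²*(b + b²))
s(c, O) = c³*(1 + c)
147 + s(R, V(3))*(-103) = 147 + ((-3)³*(1 - 3))*(-103) = 147 - 27*(-2)*(-103) = 147 + 54*(-103) = 147 - 5562 = -5415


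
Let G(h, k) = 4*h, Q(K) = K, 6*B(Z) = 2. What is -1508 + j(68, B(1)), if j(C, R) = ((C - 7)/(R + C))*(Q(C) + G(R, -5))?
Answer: -296452/205 ≈ -1446.1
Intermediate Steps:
B(Z) = ⅓ (B(Z) = (⅙)*2 = ⅓)
j(C, R) = (-7 + C)*(C + 4*R)/(C + R) (j(C, R) = ((C - 7)/(R + C))*(C + 4*R) = ((-7 + C)/(C + R))*(C + 4*R) = (-7 + C)*(C + 4*R)/(C + R))
-1508 + j(68, B(1)) = -1508 + (68² - 28*⅓ - 7*68 + 4*68*(⅓))/(68 + ⅓) = -1508 + (4624 - 28/3 - 476 + 272/3)/(205/3) = -1508 + (3/205)*(12688/3) = -1508 + 12688/205 = -296452/205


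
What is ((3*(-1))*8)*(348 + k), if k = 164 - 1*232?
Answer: -6720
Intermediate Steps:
k = -68 (k = 164 - 232 = -68)
((3*(-1))*8)*(348 + k) = ((3*(-1))*8)*(348 - 68) = -3*8*280 = -24*280 = -6720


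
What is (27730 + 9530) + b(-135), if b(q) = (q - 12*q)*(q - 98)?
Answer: -308745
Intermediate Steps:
b(q) = -11*q*(-98 + q) (b(q) = (-11*q)*(-98 + q) = -11*q*(-98 + q))
(27730 + 9530) + b(-135) = (27730 + 9530) + 11*(-135)*(98 - 1*(-135)) = 37260 + 11*(-135)*(98 + 135) = 37260 + 11*(-135)*233 = 37260 - 346005 = -308745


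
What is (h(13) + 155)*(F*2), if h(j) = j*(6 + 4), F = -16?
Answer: -9120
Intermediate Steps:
h(j) = 10*j (h(j) = j*10 = 10*j)
(h(13) + 155)*(F*2) = (10*13 + 155)*(-16*2) = (130 + 155)*(-32) = 285*(-32) = -9120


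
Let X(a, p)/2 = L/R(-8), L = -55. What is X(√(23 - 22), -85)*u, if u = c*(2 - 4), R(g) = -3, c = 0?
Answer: 0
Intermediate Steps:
X(a, p) = 110/3 (X(a, p) = 2*(-55/(-3)) = 2*(-55*(-⅓)) = 2*(55/3) = 110/3)
u = 0 (u = 0*(2 - 4) = 0*(-2) = 0)
X(√(23 - 22), -85)*u = (110/3)*0 = 0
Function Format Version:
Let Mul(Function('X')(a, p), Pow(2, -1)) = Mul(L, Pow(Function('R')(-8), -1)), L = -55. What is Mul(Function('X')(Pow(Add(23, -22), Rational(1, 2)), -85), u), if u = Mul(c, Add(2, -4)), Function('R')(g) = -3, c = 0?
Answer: 0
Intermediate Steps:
Function('X')(a, p) = Rational(110, 3) (Function('X')(a, p) = Mul(2, Mul(-55, Pow(-3, -1))) = Mul(2, Mul(-55, Rational(-1, 3))) = Mul(2, Rational(55, 3)) = Rational(110, 3))
u = 0 (u = Mul(0, Add(2, -4)) = Mul(0, -2) = 0)
Mul(Function('X')(Pow(Add(23, -22), Rational(1, 2)), -85), u) = Mul(Rational(110, 3), 0) = 0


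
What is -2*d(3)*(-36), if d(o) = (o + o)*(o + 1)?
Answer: 1728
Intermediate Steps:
d(o) = 2*o*(1 + o) (d(o) = (2*o)*(1 + o) = 2*o*(1 + o))
-2*d(3)*(-36) = -4*3*(1 + 3)*(-36) = -4*3*4*(-36) = -2*24*(-36) = -48*(-36) = 1728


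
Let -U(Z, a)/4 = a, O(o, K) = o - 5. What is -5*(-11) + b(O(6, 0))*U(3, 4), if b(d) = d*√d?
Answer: 39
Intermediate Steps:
O(o, K) = -5 + o
b(d) = d^(3/2)
U(Z, a) = -4*a
-5*(-11) + b(O(6, 0))*U(3, 4) = -5*(-11) + (-5 + 6)^(3/2)*(-4*4) = 55 + 1^(3/2)*(-16) = 55 + 1*(-16) = 55 - 16 = 39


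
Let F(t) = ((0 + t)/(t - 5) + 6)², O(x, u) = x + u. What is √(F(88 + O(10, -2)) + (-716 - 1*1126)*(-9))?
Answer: 3*√15299398/91 ≈ 128.95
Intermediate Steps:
O(x, u) = u + x
F(t) = (6 + t/(-5 + t))² (F(t) = (t/(-5 + t) + 6)² = (6 + t/(-5 + t))²)
√(F(88 + O(10, -2)) + (-716 - 1*1126)*(-9)) = √((-30 + 7*(88 + (-2 + 10)))²/(-5 + (88 + (-2 + 10)))² + (-716 - 1*1126)*(-9)) = √((-30 + 7*(88 + 8))²/(-5 + (88 + 8))² + (-716 - 1126)*(-9)) = √((-30 + 7*96)²/(-5 + 96)² - 1842*(-9)) = √((-30 + 672)²/91² + 16578) = √(642²*(1/8281) + 16578) = √(412164*(1/8281) + 16578) = √(412164/8281 + 16578) = √(137694582/8281) = 3*√15299398/91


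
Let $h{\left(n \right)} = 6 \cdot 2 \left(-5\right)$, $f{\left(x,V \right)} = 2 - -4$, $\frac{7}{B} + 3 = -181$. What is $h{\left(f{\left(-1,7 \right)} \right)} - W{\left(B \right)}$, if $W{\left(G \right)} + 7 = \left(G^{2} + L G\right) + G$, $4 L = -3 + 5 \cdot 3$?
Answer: $- \frac{1789265}{33856} \approx -52.849$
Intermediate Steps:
$B = - \frac{7}{184}$ ($B = \frac{7}{-3 - 181} = \frac{7}{-184} = 7 \left(- \frac{1}{184}\right) = - \frac{7}{184} \approx -0.038043$)
$f{\left(x,V \right)} = 6$ ($f{\left(x,V \right)} = 2 + 4 = 6$)
$L = 3$ ($L = \frac{-3 + 5 \cdot 3}{4} = \frac{-3 + 15}{4} = \frac{1}{4} \cdot 12 = 3$)
$h{\left(n \right)} = -60$ ($h{\left(n \right)} = 12 \left(-5\right) = -60$)
$W{\left(G \right)} = -7 + G^{2} + 4 G$ ($W{\left(G \right)} = -7 + \left(\left(G^{2} + 3 G\right) + G\right) = -7 + \left(G^{2} + 4 G\right) = -7 + G^{2} + 4 G$)
$h{\left(f{\left(-1,7 \right)} \right)} - W{\left(B \right)} = -60 - \left(-7 + \left(- \frac{7}{184}\right)^{2} + 4 \left(- \frac{7}{184}\right)\right) = -60 - \left(-7 + \frac{49}{33856} - \frac{7}{46}\right) = -60 - - \frac{242095}{33856} = -60 + \frac{242095}{33856} = - \frac{1789265}{33856}$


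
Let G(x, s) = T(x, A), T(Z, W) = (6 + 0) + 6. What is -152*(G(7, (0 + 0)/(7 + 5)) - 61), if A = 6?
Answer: 7448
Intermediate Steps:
T(Z, W) = 12 (T(Z, W) = 6 + 6 = 12)
G(x, s) = 12
-152*(G(7, (0 + 0)/(7 + 5)) - 61) = -152*(12 - 61) = -152*(-49) = 7448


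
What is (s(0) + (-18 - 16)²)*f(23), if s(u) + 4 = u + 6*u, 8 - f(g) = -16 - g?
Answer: 54144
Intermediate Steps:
f(g) = 24 + g (f(g) = 8 - (-16 - g) = 8 + (16 + g) = 24 + g)
s(u) = -4 + 7*u (s(u) = -4 + (u + 6*u) = -4 + 7*u)
(s(0) + (-18 - 16)²)*f(23) = ((-4 + 7*0) + (-18 - 16)²)*(24 + 23) = ((-4 + 0) + (-34)²)*47 = (-4 + 1156)*47 = 1152*47 = 54144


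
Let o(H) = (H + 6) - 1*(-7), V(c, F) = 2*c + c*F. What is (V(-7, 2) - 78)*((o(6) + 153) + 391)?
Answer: -59678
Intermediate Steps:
V(c, F) = 2*c + F*c
o(H) = 13 + H (o(H) = (6 + H) + 7 = 13 + H)
(V(-7, 2) - 78)*((o(6) + 153) + 391) = (-7*(2 + 2) - 78)*(((13 + 6) + 153) + 391) = (-7*4 - 78)*((19 + 153) + 391) = (-28 - 78)*(172 + 391) = -106*563 = -59678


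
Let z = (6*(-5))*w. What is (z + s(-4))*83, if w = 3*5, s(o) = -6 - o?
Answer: -37516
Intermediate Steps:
w = 15
z = -450 (z = (6*(-5))*15 = -30*15 = -450)
(z + s(-4))*83 = (-450 + (-6 - 1*(-4)))*83 = (-450 + (-6 + 4))*83 = (-450 - 2)*83 = -452*83 = -37516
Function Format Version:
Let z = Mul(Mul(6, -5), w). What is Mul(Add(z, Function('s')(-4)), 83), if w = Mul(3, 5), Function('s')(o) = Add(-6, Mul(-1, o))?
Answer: -37516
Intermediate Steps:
w = 15
z = -450 (z = Mul(Mul(6, -5), 15) = Mul(-30, 15) = -450)
Mul(Add(z, Function('s')(-4)), 83) = Mul(Add(-450, Add(-6, Mul(-1, -4))), 83) = Mul(Add(-450, Add(-6, 4)), 83) = Mul(Add(-450, -2), 83) = Mul(-452, 83) = -37516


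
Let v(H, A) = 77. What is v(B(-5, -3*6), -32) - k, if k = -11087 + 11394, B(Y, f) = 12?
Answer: -230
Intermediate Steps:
k = 307
v(B(-5, -3*6), -32) - k = 77 - 1*307 = 77 - 307 = -230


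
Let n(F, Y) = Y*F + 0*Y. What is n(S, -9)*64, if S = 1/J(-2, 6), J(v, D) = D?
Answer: -96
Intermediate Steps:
S = ⅙ (S = 1/6 = ⅙ ≈ 0.16667)
n(F, Y) = F*Y (n(F, Y) = F*Y + 0 = F*Y)
n(S, -9)*64 = ((⅙)*(-9))*64 = -3/2*64 = -96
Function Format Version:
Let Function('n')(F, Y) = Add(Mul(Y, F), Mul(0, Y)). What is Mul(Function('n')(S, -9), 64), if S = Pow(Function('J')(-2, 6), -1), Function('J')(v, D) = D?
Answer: -96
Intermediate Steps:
S = Rational(1, 6) (S = Pow(6, -1) = Rational(1, 6) ≈ 0.16667)
Function('n')(F, Y) = Mul(F, Y) (Function('n')(F, Y) = Add(Mul(F, Y), 0) = Mul(F, Y))
Mul(Function('n')(S, -9), 64) = Mul(Mul(Rational(1, 6), -9), 64) = Mul(Rational(-3, 2), 64) = -96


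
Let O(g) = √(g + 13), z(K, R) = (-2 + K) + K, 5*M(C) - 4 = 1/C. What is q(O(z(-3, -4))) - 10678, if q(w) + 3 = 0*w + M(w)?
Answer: -53401/5 + √5/25 ≈ -10680.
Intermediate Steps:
M(C) = ⅘ + 1/(5*C)
z(K, R) = -2 + 2*K
O(g) = √(13 + g)
q(w) = -3 + (1 + 4*w)/(5*w) (q(w) = -3 + (0*w + (1 + 4*w)/(5*w)) = -3 + (0 + (1 + 4*w)/(5*w)) = -3 + (1 + 4*w)/(5*w))
q(O(z(-3, -4))) - 10678 = (1 - 11*√(13 + (-2 + 2*(-3))))/(5*(√(13 + (-2 + 2*(-3))))) - 10678 = (1 - 11*√(13 + (-2 - 6)))/(5*(√(13 + (-2 - 6)))) - 10678 = (1 - 11*√(13 - 8))/(5*(√(13 - 8))) - 10678 = (1 - 11*√5)/(5*(√5)) - 10678 = (√5/5)*(1 - 11*√5)/5 - 10678 = √5*(1 - 11*√5)/25 - 10678 = -10678 + √5*(1 - 11*√5)/25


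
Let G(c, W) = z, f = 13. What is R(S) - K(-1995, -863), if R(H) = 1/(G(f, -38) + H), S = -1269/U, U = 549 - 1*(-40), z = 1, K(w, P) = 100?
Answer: -68589/680 ≈ -100.87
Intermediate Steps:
G(c, W) = 1
U = 589 (U = 549 + 40 = 589)
S = -1269/589 ≈ -2.1545
R(H) = 1/(1 + H)
R(S) - K(-1995, -863) = 1/(1 - 1269/589) - 1*100 = 1/(-680/589) - 100 = -589/680 - 100 = -68589/680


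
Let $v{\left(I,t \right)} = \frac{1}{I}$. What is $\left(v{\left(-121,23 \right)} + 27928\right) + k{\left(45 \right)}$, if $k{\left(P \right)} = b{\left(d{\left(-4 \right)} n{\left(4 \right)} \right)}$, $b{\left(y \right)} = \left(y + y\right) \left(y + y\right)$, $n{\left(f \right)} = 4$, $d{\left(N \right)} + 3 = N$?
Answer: $\frac{3758743}{121} \approx 31064.0$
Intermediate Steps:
$d{\left(N \right)} = -3 + N$
$b{\left(y \right)} = 4 y^{2}$ ($b{\left(y \right)} = 2 y 2 y = 4 y^{2}$)
$k{\left(P \right)} = 3136$ ($k{\left(P \right)} = 4 \left(\left(-3 - 4\right) 4\right)^{2} = 4 \left(\left(-7\right) 4\right)^{2} = 4 \left(-28\right)^{2} = 4 \cdot 784 = 3136$)
$\left(v{\left(-121,23 \right)} + 27928\right) + k{\left(45 \right)} = \left(\frac{1}{-121} + 27928\right) + 3136 = \left(- \frac{1}{121} + 27928\right) + 3136 = \frac{3379287}{121} + 3136 = \frac{3758743}{121}$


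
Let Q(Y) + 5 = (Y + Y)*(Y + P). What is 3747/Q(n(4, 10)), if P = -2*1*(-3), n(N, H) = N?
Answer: 1249/25 ≈ 49.960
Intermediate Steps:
P = 6 (P = -2*(-3) = 6)
Q(Y) = -5 + 2*Y*(6 + Y) (Q(Y) = -5 + (Y + Y)*(Y + 6) = -5 + (2*Y)*(6 + Y) = -5 + 2*Y*(6 + Y))
3747/Q(n(4, 10)) = 3747/(-5 + 2*4² + 12*4) = 3747/(-5 + 2*16 + 48) = 3747/(-5 + 32 + 48) = 3747/75 = 3747*(1/75) = 1249/25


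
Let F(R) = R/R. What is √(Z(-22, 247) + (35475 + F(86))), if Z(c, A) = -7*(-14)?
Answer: 77*√6 ≈ 188.61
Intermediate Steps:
Z(c, A) = 98
F(R) = 1
√(Z(-22, 247) + (35475 + F(86))) = √(98 + (35475 + 1)) = √(98 + 35476) = √35574 = 77*√6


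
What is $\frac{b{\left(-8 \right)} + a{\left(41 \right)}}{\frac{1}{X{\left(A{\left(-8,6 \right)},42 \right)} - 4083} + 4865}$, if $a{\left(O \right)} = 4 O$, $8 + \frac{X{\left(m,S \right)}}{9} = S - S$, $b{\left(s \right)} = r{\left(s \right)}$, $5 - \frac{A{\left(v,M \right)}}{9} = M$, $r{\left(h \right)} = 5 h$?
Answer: $\frac{257610}{10107037} \approx 0.025488$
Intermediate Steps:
$A{\left(v,M \right)} = 45 - 9 M$
$b{\left(s \right)} = 5 s$
$X{\left(m,S \right)} = -72$ ($X{\left(m,S \right)} = -72 + 9 \left(S - S\right) = -72 + 9 \cdot 0 = -72 + 0 = -72$)
$\frac{b{\left(-8 \right)} + a{\left(41 \right)}}{\frac{1}{X{\left(A{\left(-8,6 \right)},42 \right)} - 4083} + 4865} = \frac{5 \left(-8\right) + 4 \cdot 41}{\frac{1}{-72 - 4083} + 4865} = \frac{-40 + 164}{\frac{1}{-4155} + 4865} = \frac{124}{- \frac{1}{4155} + 4865} = \frac{124}{\frac{20214074}{4155}} = 124 \cdot \frac{4155}{20214074} = \frac{257610}{10107037}$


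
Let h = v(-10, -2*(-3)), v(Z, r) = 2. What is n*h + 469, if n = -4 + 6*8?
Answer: 557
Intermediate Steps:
n = 44 (n = -4 + 48 = 44)
h = 2
n*h + 469 = 44*2 + 469 = 88 + 469 = 557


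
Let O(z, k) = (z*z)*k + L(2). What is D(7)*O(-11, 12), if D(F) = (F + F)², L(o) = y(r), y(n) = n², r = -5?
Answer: 289492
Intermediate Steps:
L(o) = 25 (L(o) = (-5)² = 25)
D(F) = 4*F² (D(F) = (2*F)² = 4*F²)
O(z, k) = 25 + k*z² (O(z, k) = (z*z)*k + 25 = z²*k + 25 = k*z² + 25 = 25 + k*z²)
D(7)*O(-11, 12) = (4*7²)*(25 + 12*(-11)²) = (4*49)*(25 + 12*121) = 196*(25 + 1452) = 196*1477 = 289492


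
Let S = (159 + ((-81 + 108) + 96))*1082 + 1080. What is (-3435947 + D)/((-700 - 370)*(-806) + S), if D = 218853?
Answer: -1608547/584312 ≈ -2.7529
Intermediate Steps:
S = 306204 (S = (159 + (27 + 96))*1082 + 1080 = (159 + 123)*1082 + 1080 = 282*1082 + 1080 = 305124 + 1080 = 306204)
(-3435947 + D)/((-700 - 370)*(-806) + S) = (-3435947 + 218853)/((-700 - 370)*(-806) + 306204) = -3217094/(-1070*(-806) + 306204) = -3217094/(862420 + 306204) = -3217094/1168624 = -3217094*1/1168624 = -1608547/584312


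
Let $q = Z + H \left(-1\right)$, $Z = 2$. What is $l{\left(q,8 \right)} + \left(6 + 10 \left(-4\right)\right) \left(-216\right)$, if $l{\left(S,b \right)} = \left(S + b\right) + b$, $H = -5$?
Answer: $7367$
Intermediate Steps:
$q = 7$ ($q = 2 - -5 = 2 + 5 = 7$)
$l{\left(S,b \right)} = S + 2 b$
$l{\left(q,8 \right)} + \left(6 + 10 \left(-4\right)\right) \left(-216\right) = \left(7 + 2 \cdot 8\right) + \left(6 + 10 \left(-4\right)\right) \left(-216\right) = \left(7 + 16\right) + \left(6 - 40\right) \left(-216\right) = 23 - -7344 = 23 + 7344 = 7367$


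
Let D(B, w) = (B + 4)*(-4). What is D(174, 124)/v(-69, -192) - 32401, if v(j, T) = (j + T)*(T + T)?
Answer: -405919817/12528 ≈ -32401.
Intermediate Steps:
D(B, w) = -16 - 4*B (D(B, w) = (4 + B)*(-4) = -16 - 4*B)
v(j, T) = 2*T*(T + j) (v(j, T) = (T + j)*(2*T) = 2*T*(T + j))
D(174, 124)/v(-69, -192) - 32401 = (-16 - 4*174)/((2*(-192)*(-192 - 69))) - 32401 = (-16 - 696)/((2*(-192)*(-261))) - 32401 = -712/100224 - 32401 = -712*1/100224 - 32401 = -89/12528 - 32401 = -405919817/12528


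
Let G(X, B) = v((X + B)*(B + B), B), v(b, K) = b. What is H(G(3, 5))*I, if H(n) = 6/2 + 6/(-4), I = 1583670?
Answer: 2375505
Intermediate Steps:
G(X, B) = 2*B*(B + X) (G(X, B) = (X + B)*(B + B) = (B + X)*(2*B) = 2*B*(B + X))
H(n) = 3/2 (H(n) = 6*(½) + 6*(-¼) = 3 - 3/2 = 3/2)
H(G(3, 5))*I = (3/2)*1583670 = 2375505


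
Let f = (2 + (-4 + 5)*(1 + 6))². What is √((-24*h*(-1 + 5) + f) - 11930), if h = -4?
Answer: I*√11465 ≈ 107.07*I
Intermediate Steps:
f = 81 (f = (2 + 1*7)² = (2 + 7)² = 9² = 81)
√((-24*h*(-1 + 5) + f) - 11930) = √((-(-96)*(-1 + 5) + 81) - 11930) = √((-(-96)*4 + 81) - 11930) = √((-24*(-16) + 81) - 11930) = √((384 + 81) - 11930) = √(465 - 11930) = √(-11465) = I*√11465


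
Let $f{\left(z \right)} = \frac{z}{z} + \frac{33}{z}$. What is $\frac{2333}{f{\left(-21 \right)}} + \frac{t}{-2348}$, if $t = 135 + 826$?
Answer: $- \frac{4793629}{1174} \approx -4083.2$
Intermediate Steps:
$t = 961$
$f{\left(z \right)} = 1 + \frac{33}{z}$
$\frac{2333}{f{\left(-21 \right)}} + \frac{t}{-2348} = \frac{2333}{\frac{1}{-21} \left(33 - 21\right)} + \frac{961}{-2348} = \frac{2333}{\left(- \frac{1}{21}\right) 12} + 961 \left(- \frac{1}{2348}\right) = \frac{2333}{- \frac{4}{7}} - \frac{961}{2348} = 2333 \left(- \frac{7}{4}\right) - \frac{961}{2348} = - \frac{16331}{4} - \frac{961}{2348} = - \frac{4793629}{1174}$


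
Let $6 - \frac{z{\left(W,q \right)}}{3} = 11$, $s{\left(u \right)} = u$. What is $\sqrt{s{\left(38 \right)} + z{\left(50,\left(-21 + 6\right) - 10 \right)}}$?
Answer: $\sqrt{23} \approx 4.7958$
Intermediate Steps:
$z{\left(W,q \right)} = -15$ ($z{\left(W,q \right)} = 18 - 33 = -15$)
$\sqrt{s{\left(38 \right)} + z{\left(50,\left(-21 + 6\right) - 10 \right)}} = \sqrt{38 - 15} = \sqrt{23}$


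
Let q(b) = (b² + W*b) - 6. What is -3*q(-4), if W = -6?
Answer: -102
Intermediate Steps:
q(b) = -6 + b² - 6*b (q(b) = (b² - 6*b) - 6 = -6 + b² - 6*b)
-3*q(-4) = -3*(-6 + (-4)² - 6*(-4)) = -3*(-6 + 16 + 24) = -3*34 = -102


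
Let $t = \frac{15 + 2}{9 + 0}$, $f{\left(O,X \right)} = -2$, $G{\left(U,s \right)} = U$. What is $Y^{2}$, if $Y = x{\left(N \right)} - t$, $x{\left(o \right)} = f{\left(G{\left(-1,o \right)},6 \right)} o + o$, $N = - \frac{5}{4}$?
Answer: $\frac{529}{1296} \approx 0.40818$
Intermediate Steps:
$N = - \frac{5}{4}$ ($N = \left(-5\right) \frac{1}{4} = - \frac{5}{4} \approx -1.25$)
$x{\left(o \right)} = - o$ ($x{\left(o \right)} = - 2 o + o = - o$)
$t = \frac{17}{9} \approx 1.8889$
$Y = - \frac{23}{36}$ ($Y = \left(-1\right) \left(- \frac{5}{4}\right) - \frac{17}{9} = \frac{5}{4} - \frac{17}{9} = - \frac{23}{36} \approx -0.63889$)
$Y^{2} = \left(- \frac{23}{36}\right)^{2} = \frac{529}{1296}$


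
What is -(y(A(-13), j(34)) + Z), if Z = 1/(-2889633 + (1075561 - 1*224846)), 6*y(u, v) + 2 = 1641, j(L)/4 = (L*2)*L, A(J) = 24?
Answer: -835446649/3058377 ≈ -273.17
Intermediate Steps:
j(L) = 8*L**2 (j(L) = 4*((L*2)*L) = 4*((2*L)*L) = 4*(2*L**2) = 8*L**2)
y(u, v) = 1639/6 (y(u, v) = -1/3 + (1/6)*1641 = -1/3 + 547/2 = 1639/6)
Z = -1/2038918 (Z = 1/(-2889633 + (1075561 - 224846)) = 1/(-2889633 + 850715) = 1/(-2038918) = -1/2038918 ≈ -4.9046e-7)
-(y(A(-13), j(34)) + Z) = -(1639/6 - 1/2038918) = -1*835446649/3058377 = -835446649/3058377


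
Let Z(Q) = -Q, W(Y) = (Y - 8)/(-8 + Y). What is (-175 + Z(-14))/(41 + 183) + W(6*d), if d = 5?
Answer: 9/32 ≈ 0.28125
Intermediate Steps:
W(Y) = 1 (W(Y) = (-8 + Y)/(-8 + Y) = 1)
(-175 + Z(-14))/(41 + 183) + W(6*d) = (-175 - 1*(-14))/(41 + 183) + 1 = (-175 + 14)/224 + 1 = -161*1/224 + 1 = -23/32 + 1 = 9/32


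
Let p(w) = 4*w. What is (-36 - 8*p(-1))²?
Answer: 16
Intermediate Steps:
(-36 - 8*p(-1))² = (-36 - 32*(-1))² = (-36 - 8*(-4))² = (-36 + 32)² = (-4)² = 16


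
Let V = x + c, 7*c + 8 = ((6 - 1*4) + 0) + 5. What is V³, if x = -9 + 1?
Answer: -185193/343 ≈ -539.92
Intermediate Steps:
x = -8
c = -⅐ (c = -8/7 + (((6 - 1*4) + 0) + 5)/7 = -8/7 + (((6 - 4) + 0) + 5)/7 = -8/7 + ((2 + 0) + 5)/7 = -8/7 + (2 + 5)/7 = -8/7 + (⅐)*7 = -8/7 + 1 = -⅐ ≈ -0.14286)
V = -57/7 (V = -8 - ⅐ = -57/7 ≈ -8.1429)
V³ = (-57/7)³ = -185193/343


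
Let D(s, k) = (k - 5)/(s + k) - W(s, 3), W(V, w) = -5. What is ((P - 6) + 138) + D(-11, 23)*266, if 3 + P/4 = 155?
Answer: 2469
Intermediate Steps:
P = 608 (P = -12 + 4*155 = -12 + 620 = 608)
D(s, k) = 5 + (-5 + k)/(k + s) (D(s, k) = (k - 5)/(s + k) - 1*(-5) = (-5 + k)/(k + s) + 5 = 5 + (-5 + k)/(k + s))
((P - 6) + 138) + D(-11, 23)*266 = ((608 - 6) + 138) + ((-5 + 5*(-11) + 6*23)/(23 - 11))*266 = (602 + 138) + ((-5 - 55 + 138)/12)*266 = 740 + ((1/12)*78)*266 = 740 + (13/2)*266 = 740 + 1729 = 2469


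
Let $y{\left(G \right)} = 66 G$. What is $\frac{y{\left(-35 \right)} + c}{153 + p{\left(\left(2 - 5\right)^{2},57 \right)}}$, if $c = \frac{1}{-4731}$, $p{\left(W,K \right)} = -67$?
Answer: $- \frac{10928611}{406866} \approx -26.86$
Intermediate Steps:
$c = - \frac{1}{4731} \approx -0.00021137$
$\frac{y{\left(-35 \right)} + c}{153 + p{\left(\left(2 - 5\right)^{2},57 \right)}} = \frac{66 \left(-35\right) - \frac{1}{4731}}{153 - 67} = \frac{-2310 - \frac{1}{4731}}{86} = \left(- \frac{10928611}{4731}\right) \frac{1}{86} = - \frac{10928611}{406866}$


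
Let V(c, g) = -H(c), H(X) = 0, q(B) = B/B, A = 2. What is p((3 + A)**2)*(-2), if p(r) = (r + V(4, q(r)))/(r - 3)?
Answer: -25/11 ≈ -2.2727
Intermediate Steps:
q(B) = 1
V(c, g) = 0 (V(c, g) = -1*0 = 0)
p(r) = r/(-3 + r) (p(r) = (r + 0)/(r - 3) = r/(-3 + r))
p((3 + A)**2)*(-2) = ((3 + 2)**2/(-3 + (3 + 2)**2))*(-2) = (5**2/(-3 + 5**2))*(-2) = (25/(-3 + 25))*(-2) = (25/22)*(-2) = -25/11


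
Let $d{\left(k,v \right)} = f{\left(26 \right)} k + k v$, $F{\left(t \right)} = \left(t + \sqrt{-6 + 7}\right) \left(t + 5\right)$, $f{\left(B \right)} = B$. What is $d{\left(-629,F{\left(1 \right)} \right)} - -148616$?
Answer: $124714$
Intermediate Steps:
$F{\left(t \right)} = \left(1 + t\right) \left(5 + t\right)$ ($F{\left(t \right)} = \left(t + \sqrt{1}\right) \left(5 + t\right) = \left(t + 1\right) \left(5 + t\right) = \left(1 + t\right) \left(5 + t\right)$)
$d{\left(k,v \right)} = 26 k + k v$
$d{\left(-629,F{\left(1 \right)} \right)} - -148616 = - 629 \left(26 + \left(5 + 1^{2} + 6 \cdot 1\right)\right) - -148616 = - 629 \left(26 + \left(5 + 1 + 6\right)\right) + 148616 = - 629 \left(26 + 12\right) + 148616 = \left(-629\right) 38 + 148616 = -23902 + 148616 = 124714$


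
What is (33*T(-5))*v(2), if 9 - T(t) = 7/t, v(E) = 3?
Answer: 5148/5 ≈ 1029.6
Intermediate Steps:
T(t) = 9 - 7/t
(33*T(-5))*v(2) = (33*(9 - 7/(-5)))*3 = (33*(9 - 7*(-⅕)))*3 = (33*(9 + 7/5))*3 = (33*(52/5))*3 = (1716/5)*3 = 5148/5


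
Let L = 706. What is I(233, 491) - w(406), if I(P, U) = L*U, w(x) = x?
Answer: 346240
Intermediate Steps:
I(P, U) = 706*U
I(233, 491) - w(406) = 706*491 - 1*406 = 346646 - 406 = 346240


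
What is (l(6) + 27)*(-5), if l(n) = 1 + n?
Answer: -170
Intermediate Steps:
(l(6) + 27)*(-5) = ((1 + 6) + 27)*(-5) = (7 + 27)*(-5) = 34*(-5) = -170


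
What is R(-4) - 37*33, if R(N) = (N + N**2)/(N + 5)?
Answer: -1209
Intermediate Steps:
R(N) = (N + N**2)/(5 + N)
R(-4) - 37*33 = -4*(1 - 4)/(5 - 4) - 37*33 = -4*(-3)/1 - 1221 = -4*1*(-3) - 1221 = 12 - 1221 = -1209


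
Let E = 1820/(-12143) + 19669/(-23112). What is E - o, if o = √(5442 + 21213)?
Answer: -280904507/280649016 - √26655 ≈ -164.26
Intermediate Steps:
E = -280904507/280649016 (E = 1820*(-1/12143) + 19669*(-1/23112) = -1820/12143 - 19669/23112 = -280904507/280649016 ≈ -1.0009)
o = √26655 ≈ 163.26
E - o = -280904507/280649016 - √26655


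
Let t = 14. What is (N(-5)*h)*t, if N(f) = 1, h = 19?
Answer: 266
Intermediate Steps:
(N(-5)*h)*t = (1*19)*14 = 19*14 = 266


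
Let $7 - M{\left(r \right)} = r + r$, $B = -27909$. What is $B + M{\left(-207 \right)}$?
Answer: $-27488$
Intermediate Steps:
$M{\left(r \right)} = 7 - 2 r$ ($M{\left(r \right)} = 7 - \left(r + r\right) = 7 - 2 r$)
$B + M{\left(-207 \right)} = -27909 + \left(7 - -414\right) = -27909 + \left(7 + 414\right) = -27909 + 421 = -27488$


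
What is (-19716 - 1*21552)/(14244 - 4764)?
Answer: -3439/790 ≈ -4.3532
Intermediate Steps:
(-19716 - 1*21552)/(14244 - 4764) = (-19716 - 21552)/9480 = -41268*1/9480 = -3439/790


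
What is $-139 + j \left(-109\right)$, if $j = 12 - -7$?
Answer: $-2210$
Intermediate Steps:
$j = 19$ ($j = 12 + 7 = 19$)
$-139 + j \left(-109\right) = -139 + 19 \left(-109\right) = -139 - 2071 = -2210$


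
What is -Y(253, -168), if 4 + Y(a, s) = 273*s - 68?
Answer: 45936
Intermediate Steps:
Y(a, s) = -72 + 273*s (Y(a, s) = -4 + (273*s - 68) = -4 + (-68 + 273*s) = -72 + 273*s)
-Y(253, -168) = -(-72 + 273*(-168)) = -(-72 - 45864) = -1*(-45936) = 45936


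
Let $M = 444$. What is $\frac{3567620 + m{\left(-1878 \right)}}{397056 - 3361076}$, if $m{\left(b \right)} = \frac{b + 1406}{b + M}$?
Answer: $- \frac{639495944}{531300585} \approx -1.2036$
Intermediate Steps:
$m{\left(b \right)} = \frac{1406 + b}{444 + b}$ ($m{\left(b \right)} = \frac{b + 1406}{b + 444} = \frac{1406 + b}{444 + b}$)
$\frac{3567620 + m{\left(-1878 \right)}}{397056 - 3361076} = \frac{3567620 + \frac{1406 - 1878}{444 - 1878}}{397056 - 3361076} = \frac{3567620 + \frac{1}{-1434} \left(-472\right)}{-2964020} = \left(3567620 - - \frac{236}{717}\right) \left(- \frac{1}{2964020}\right) = \left(3567620 + \frac{236}{717}\right) \left(- \frac{1}{2964020}\right) = \frac{2557983776}{717} \left(- \frac{1}{2964020}\right) = - \frac{639495944}{531300585}$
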